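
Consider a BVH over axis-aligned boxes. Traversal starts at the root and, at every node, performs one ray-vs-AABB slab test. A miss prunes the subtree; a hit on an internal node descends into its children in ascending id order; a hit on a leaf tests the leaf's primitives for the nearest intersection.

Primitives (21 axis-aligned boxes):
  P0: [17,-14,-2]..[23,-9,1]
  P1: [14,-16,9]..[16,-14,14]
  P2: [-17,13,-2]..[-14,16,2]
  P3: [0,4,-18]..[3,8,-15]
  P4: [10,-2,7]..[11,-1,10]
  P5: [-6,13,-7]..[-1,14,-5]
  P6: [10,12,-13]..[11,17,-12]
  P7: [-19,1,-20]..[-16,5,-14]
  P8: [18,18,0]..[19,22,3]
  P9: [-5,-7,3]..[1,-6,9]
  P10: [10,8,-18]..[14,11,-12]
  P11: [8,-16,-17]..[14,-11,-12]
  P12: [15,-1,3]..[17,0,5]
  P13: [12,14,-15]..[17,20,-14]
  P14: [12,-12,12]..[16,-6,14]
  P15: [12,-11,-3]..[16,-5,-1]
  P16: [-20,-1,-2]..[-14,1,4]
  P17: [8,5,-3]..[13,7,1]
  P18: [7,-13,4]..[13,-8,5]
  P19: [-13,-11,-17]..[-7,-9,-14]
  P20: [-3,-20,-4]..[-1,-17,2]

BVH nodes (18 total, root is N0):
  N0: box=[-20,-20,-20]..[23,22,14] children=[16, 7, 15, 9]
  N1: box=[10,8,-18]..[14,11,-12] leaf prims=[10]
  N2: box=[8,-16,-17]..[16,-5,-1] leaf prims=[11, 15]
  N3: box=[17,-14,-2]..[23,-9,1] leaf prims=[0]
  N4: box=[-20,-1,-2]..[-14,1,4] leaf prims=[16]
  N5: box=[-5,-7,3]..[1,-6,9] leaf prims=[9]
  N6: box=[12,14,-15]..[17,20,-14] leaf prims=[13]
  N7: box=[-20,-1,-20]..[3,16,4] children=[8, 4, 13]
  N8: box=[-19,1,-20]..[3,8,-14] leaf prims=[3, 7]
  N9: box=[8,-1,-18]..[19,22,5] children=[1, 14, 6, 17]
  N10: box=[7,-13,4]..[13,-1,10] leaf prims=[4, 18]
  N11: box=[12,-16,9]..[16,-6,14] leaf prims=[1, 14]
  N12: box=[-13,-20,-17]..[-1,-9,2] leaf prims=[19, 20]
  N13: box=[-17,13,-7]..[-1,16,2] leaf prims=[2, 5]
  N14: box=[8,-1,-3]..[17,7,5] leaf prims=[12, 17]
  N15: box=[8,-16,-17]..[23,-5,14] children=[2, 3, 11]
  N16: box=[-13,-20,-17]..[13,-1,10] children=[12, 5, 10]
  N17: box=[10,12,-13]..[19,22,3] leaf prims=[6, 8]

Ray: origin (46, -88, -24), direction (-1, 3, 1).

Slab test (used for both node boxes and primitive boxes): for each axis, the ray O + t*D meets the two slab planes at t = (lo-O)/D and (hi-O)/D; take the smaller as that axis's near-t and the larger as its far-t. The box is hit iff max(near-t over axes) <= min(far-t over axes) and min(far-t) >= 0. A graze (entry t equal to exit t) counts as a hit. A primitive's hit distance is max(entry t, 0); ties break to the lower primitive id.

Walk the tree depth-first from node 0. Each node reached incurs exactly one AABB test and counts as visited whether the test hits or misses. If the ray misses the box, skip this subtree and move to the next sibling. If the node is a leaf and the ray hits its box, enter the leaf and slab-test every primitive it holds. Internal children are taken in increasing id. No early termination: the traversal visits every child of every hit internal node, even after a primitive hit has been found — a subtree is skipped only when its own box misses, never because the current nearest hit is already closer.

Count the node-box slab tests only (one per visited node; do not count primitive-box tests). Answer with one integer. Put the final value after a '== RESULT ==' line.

Traverse from the root:
N0 x:[23,66] y:[68/3,110/3] z:[4,38] -> hit [23,110/3], descend [7, 9, 15, 16]
  N7 x:[43,66] y:[29,104/3] z:[4,28] -> miss, prune
  N9 x:[27,38] y:[29,110/3] z:[6,29] -> hit [29,29], descend [1, 6, 14, 17]
    N1 x:[32,36] y:[32,33] z:[6,12] -> miss, prune
    N6 x:[29,34] y:[34,36] z:[9,10] -> miss, prune
    N14 x:[29,38] y:[29,95/3] z:[21,29] -> hit [29,29] leaf, test {P12@t=29, P17(miss)}
    N17 x:[27,36] y:[100/3,110/3] z:[11,27] -> miss, prune
  N15 x:[23,38] y:[24,83/3] z:[7,38] -> hit [24,83/3], descend [2, 3, 11]
    N2 x:[30,38] y:[24,83/3] z:[7,23] -> miss, prune
    N3 x:[23,29] y:[74/3,79/3] z:[22,25] -> hit [74/3,25] leaf, test {P0@t=74/3}
    N11 x:[30,34] y:[24,82/3] z:[33,38] -> miss, prune
  N16 x:[33,59] y:[68/3,29] z:[7,34] -> miss, prune

12 AABB tests over nodes [0, 7, 9, 1, 6, 14, 17, 15, 2, 3, 11, 16]; 2 leaves entered; closest P0.

== RESULT ==
12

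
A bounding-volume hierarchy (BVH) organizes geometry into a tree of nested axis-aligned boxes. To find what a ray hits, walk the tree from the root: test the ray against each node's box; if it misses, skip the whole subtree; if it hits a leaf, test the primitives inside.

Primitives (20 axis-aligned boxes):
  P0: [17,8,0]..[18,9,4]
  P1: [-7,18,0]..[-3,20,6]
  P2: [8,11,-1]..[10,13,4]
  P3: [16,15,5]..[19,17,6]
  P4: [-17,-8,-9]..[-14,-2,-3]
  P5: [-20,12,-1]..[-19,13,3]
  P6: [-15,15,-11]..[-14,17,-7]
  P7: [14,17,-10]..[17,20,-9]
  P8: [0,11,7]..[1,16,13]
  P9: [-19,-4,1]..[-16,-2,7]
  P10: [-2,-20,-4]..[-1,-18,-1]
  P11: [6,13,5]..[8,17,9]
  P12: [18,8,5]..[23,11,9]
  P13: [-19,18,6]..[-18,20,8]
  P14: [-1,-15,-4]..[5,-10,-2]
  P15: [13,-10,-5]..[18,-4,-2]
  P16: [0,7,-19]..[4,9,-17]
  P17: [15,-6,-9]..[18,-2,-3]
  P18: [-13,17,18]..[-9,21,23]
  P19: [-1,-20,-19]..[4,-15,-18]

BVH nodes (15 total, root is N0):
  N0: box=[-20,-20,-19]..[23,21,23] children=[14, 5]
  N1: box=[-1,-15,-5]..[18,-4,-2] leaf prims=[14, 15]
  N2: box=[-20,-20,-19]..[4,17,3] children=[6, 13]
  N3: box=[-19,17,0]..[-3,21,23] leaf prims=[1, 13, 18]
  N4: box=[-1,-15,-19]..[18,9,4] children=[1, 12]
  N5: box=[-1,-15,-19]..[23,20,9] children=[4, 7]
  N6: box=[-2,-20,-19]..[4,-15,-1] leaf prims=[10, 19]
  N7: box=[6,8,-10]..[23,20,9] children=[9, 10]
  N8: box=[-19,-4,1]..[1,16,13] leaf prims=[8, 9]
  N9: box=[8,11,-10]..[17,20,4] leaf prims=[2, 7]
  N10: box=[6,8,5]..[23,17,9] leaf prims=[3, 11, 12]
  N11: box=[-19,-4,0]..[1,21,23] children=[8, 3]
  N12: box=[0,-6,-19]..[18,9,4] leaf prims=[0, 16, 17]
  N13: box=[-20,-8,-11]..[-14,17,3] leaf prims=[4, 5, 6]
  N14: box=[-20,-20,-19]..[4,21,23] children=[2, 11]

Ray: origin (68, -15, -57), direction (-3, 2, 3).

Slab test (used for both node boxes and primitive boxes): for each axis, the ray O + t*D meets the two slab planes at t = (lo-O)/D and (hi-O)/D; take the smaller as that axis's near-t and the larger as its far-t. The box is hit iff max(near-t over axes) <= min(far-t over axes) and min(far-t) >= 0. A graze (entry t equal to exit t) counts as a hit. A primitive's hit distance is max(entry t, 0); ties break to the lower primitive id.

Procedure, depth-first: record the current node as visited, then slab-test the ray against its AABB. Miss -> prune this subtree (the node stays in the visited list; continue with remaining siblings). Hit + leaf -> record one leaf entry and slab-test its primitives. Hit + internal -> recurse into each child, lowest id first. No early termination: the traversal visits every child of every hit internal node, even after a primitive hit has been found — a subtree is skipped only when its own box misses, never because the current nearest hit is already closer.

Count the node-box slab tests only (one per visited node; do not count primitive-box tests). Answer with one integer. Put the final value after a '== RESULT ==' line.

Walk:
N0 x:[15,88/3] y:[-5/2,18] z:[38/3,80/3] -> hit [15,18], descend [5, 14]
  N5 x:[15,23] y:[0,35/2] z:[38/3,22] -> hit [15,35/2], descend [4, 7]
    N4 x:[50/3,23] y:[0,12] z:[38/3,61/3] -> miss, prune
    N7 x:[15,62/3] y:[23/2,35/2] z:[47/3,22] -> hit [47/3,35/2], descend [9, 10]
      N9 x:[17,20] y:[13,35/2] z:[47/3,61/3] -> hit [17,35/2] leaf, test {P2(miss), P7(miss)}
      N10 x:[15,62/3] y:[23/2,16] z:[62/3,22] -> miss, prune
  N14 x:[64/3,88/3] y:[-5/2,18] z:[38/3,80/3] -> miss, prune

7 AABB tests over nodes [0, 5, 4, 7, 9, 10, 14]; 1 leaf entered; closest miss.

== RESULT ==
7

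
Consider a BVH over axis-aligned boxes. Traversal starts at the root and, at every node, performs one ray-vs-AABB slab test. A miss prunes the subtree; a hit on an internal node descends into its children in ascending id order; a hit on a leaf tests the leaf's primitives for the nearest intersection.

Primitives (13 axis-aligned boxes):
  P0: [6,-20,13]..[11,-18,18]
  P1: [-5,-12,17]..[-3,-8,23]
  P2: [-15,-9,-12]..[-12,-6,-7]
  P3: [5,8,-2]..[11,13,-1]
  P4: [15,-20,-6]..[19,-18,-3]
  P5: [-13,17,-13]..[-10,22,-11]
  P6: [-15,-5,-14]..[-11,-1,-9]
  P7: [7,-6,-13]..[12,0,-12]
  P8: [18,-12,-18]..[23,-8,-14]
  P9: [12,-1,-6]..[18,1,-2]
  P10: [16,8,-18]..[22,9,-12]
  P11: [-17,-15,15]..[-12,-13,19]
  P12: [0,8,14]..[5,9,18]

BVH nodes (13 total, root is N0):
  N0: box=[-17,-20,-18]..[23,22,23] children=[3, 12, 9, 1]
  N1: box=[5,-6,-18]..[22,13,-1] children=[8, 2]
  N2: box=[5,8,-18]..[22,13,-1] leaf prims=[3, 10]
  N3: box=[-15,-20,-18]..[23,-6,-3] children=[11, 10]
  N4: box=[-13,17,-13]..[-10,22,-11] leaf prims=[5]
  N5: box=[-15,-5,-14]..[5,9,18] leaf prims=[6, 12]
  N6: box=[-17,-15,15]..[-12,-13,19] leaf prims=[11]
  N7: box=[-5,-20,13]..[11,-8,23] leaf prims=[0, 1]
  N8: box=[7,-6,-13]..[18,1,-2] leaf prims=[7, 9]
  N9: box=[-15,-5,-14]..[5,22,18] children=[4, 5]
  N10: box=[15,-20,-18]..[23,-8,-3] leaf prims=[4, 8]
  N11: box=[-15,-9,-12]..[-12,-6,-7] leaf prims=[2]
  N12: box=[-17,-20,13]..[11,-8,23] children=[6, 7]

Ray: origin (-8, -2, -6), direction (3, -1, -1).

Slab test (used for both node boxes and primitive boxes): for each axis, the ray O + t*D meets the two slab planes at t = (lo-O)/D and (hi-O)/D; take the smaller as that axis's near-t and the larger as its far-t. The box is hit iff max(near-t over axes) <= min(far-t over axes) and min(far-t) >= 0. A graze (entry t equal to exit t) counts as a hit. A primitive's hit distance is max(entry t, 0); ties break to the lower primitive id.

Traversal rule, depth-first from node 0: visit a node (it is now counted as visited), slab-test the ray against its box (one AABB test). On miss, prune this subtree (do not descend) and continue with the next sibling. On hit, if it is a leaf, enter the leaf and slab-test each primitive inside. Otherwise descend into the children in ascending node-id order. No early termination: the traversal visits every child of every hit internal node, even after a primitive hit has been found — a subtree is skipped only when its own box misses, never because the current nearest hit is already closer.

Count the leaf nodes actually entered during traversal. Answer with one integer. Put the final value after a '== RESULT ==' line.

Walk:
N0 x:[-3,31/3] y:[-24,18] z:[-29,12] -> hit [-3,31/3], descend [1, 3, 9, 12]
  N1 x:[13/3,10] y:[-15,4] z:[-5,12] -> miss, prune
  N3 x:[-7/3,31/3] y:[4,18] z:[-3,12] -> hit [4,31/3], descend [10, 11]
    N10 x:[23/3,31/3] y:[6,18] z:[-3,12] -> hit [23/3,31/3] leaf, test {P4(miss), P8@t=26/3}
    N11 x:[-7/3,-4/3] y:[4,7] z:[1,6] -> miss, prune
  N9 x:[-7/3,13/3] y:[-24,3] z:[-24,8] -> hit [-7/3,3], descend [4, 5]
    N4 x:[-5/3,-2/3] y:[-24,-19] z:[5,7] -> miss, prune
    N5 x:[-7/3,13/3] y:[-11,3] z:[-24,8] -> hit [-7/3,3] leaf, test {P6(miss), P12(miss)}
  N12 x:[-3,19/3] y:[6,18] z:[-29,-19] -> miss, prune

Visited [0, 1, 3, 10, 11, 9, 4, 5, 12]. Tests: 9 box, 2 leaf. Nearest: P8.

== RESULT ==
2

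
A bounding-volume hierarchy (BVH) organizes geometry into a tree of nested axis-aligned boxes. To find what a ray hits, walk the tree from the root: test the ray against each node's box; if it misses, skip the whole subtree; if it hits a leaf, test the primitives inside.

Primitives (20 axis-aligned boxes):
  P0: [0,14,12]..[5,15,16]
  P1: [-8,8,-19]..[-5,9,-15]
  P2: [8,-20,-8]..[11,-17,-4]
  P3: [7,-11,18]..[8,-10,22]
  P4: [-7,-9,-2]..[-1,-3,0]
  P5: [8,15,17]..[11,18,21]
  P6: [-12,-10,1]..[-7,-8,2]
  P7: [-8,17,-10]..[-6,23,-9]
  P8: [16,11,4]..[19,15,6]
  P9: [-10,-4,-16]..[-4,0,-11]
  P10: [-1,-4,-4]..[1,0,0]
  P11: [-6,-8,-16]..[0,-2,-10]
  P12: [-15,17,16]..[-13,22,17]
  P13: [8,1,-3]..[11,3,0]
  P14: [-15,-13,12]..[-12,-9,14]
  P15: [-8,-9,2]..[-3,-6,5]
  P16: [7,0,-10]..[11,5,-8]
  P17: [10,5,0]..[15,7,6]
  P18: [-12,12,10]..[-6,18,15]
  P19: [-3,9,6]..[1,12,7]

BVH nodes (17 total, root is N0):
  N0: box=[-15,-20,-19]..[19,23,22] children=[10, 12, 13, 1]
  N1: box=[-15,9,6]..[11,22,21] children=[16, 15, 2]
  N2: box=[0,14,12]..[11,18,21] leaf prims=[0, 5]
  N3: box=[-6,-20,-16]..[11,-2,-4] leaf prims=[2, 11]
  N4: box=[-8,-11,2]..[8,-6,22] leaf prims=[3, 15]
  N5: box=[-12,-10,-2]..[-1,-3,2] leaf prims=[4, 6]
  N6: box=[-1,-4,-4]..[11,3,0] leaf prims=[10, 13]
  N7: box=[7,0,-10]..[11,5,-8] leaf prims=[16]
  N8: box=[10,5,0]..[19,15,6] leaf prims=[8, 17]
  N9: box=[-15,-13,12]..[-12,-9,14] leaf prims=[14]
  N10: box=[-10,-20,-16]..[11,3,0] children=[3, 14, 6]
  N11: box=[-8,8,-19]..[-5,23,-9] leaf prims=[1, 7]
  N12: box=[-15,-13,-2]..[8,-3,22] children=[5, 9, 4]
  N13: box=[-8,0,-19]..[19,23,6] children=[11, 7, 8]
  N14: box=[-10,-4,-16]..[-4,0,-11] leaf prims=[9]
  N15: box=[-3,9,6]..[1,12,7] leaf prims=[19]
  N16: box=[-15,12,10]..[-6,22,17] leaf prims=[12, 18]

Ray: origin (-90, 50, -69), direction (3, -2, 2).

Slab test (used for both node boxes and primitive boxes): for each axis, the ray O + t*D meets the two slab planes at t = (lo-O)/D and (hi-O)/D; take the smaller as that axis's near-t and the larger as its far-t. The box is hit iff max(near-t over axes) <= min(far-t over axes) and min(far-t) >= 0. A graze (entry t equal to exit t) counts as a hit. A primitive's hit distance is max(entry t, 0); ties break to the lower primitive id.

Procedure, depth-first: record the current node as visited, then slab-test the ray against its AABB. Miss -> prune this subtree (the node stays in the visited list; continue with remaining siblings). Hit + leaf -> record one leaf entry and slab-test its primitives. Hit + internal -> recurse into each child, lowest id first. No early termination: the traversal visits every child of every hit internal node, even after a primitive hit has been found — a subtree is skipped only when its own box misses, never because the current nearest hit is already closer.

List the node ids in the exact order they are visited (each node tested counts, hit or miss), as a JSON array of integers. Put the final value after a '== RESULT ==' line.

Walk:
N0 x:[25,109/3] y:[27/2,35] z:[25,91/2] -> hit [25,35], descend [1, 10, 12, 13]
  N1 x:[25,101/3] y:[14,41/2] z:[75/2,45] -> miss, prune
  N10 x:[80/3,101/3] y:[47/2,35] z:[53/2,69/2] -> hit [80/3,101/3], descend [3, 6, 14]
    N3 x:[28,101/3] y:[26,35] z:[53/2,65/2] -> hit [28,65/2] leaf, test {P2(miss), P11@t=28}
    N6 x:[89/3,101/3] y:[47/2,27] z:[65/2,69/2] -> miss, prune
    N14 x:[80/3,86/3] y:[25,27] z:[53/2,29] -> hit [80/3,27] leaf, test {P9@t=80/3}
  N12 x:[25,98/3] y:[53/2,63/2] z:[67/2,91/2] -> miss, prune
  N13 x:[82/3,109/3] y:[27/2,25] z:[25,75/2] -> miss, prune

Summary -> nodes [0, 1, 10, 3, 6, 14, 12, 13]; box-tests=8; leaf-entries=2; first=P9

== RESULT ==
[0, 1, 10, 3, 6, 14, 12, 13]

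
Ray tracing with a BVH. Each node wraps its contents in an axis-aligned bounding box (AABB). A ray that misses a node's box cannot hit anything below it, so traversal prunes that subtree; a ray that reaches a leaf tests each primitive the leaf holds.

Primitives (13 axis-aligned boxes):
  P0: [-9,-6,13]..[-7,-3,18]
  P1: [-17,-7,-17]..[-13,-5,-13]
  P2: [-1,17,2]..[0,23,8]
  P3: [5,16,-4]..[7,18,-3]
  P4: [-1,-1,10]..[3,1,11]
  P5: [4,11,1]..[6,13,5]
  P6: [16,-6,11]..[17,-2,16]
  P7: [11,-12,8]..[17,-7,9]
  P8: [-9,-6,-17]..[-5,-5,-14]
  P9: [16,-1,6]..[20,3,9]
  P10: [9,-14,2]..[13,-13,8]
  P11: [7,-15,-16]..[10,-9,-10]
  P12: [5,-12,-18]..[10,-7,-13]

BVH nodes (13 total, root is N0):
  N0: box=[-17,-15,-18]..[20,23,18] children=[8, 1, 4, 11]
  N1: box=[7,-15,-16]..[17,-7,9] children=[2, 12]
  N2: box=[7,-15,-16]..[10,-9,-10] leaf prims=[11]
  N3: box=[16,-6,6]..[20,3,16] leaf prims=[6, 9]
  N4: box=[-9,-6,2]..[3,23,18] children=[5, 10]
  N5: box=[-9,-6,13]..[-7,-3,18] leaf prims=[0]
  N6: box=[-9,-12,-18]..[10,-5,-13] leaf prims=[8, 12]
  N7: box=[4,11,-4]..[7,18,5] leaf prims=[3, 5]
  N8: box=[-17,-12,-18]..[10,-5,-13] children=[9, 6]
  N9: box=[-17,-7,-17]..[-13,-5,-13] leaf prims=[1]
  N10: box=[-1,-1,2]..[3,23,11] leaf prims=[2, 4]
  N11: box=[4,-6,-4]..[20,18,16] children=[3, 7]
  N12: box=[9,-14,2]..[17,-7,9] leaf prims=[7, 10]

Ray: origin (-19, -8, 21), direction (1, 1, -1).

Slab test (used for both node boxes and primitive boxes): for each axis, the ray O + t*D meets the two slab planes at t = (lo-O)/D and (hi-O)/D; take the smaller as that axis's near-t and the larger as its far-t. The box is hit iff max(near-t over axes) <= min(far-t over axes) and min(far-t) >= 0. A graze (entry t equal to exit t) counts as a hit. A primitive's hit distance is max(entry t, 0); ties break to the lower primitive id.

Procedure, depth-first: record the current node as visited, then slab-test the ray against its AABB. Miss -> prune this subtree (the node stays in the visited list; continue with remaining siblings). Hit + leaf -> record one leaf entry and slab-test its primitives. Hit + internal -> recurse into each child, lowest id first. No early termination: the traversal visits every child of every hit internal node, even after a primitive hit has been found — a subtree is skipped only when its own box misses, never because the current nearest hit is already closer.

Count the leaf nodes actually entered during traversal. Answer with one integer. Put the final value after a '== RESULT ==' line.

Trace the traversal:
N0 x:[2,39] y:[-7,31] z:[3,39] -> hit [3,31], descend [1, 4, 8, 11]
  N1 x:[26,36] y:[-7,1] z:[12,37] -> miss, prune
  N4 x:[10,22] y:[2,31] z:[3,19] -> hit [10,19], descend [5, 10]
    N5 x:[10,12] y:[2,5] z:[3,8] -> miss, prune
    N10 x:[18,22] y:[7,31] z:[10,19] -> hit [18,19] leaf, test {P2(miss), P4(miss)}
  N8 x:[2,29] y:[-4,3] z:[34,39] -> miss, prune
  N11 x:[23,39] y:[2,26] z:[5,25] -> hit [23,25], descend [3, 7]
    N3 x:[35,39] y:[2,11] z:[5,15] -> miss, prune
    N7 x:[23,26] y:[19,26] z:[16,25] -> hit [23,25] leaf, test {P3@t=24, P5(miss)}

order=[0, 1, 4, 5, 10, 8, 11, 3, 7]  |boxes|=9  |leaves|=2  hit=P3

== RESULT ==
2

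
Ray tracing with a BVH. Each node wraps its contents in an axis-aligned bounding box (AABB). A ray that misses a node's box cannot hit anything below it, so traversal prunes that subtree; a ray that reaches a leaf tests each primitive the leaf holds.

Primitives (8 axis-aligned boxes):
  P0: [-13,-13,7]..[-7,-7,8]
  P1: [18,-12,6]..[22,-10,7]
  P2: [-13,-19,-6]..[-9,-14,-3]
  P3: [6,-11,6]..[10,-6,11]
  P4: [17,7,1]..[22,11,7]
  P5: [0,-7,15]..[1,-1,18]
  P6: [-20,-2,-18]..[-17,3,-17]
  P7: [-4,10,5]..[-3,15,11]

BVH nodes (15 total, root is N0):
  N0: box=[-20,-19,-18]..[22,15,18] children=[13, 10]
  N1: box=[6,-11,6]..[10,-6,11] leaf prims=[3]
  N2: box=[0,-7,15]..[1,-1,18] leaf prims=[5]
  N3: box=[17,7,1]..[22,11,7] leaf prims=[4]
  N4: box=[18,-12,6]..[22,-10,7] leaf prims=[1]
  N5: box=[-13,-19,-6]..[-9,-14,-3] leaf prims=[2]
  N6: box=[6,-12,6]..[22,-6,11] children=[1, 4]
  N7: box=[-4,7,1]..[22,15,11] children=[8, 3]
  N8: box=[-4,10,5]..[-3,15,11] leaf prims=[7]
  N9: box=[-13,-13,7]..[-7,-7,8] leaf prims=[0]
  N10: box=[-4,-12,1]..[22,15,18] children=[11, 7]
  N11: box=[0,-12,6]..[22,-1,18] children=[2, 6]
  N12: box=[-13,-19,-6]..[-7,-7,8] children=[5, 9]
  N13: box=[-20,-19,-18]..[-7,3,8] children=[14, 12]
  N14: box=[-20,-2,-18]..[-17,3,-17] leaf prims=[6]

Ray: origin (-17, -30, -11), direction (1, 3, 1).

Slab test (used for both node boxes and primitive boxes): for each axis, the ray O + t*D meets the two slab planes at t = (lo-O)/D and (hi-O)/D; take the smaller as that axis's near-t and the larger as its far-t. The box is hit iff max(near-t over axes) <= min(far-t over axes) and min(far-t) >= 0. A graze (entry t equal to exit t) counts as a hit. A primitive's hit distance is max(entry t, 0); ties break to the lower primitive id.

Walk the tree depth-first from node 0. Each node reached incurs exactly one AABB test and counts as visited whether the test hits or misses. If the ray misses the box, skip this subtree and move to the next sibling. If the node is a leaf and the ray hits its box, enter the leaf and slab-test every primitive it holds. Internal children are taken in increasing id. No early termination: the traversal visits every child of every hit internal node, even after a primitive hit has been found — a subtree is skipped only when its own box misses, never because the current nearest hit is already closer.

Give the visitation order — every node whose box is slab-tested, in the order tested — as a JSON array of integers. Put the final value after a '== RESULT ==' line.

Trace the traversal:
N0 x:[-3,39] y:[11/3,15] z:[-7,29] -> hit [11/3,15], descend [10, 13]
  N10 x:[13,39] y:[6,15] z:[12,29] -> hit [13,15], descend [7, 11]
    N7 x:[13,39] y:[37/3,15] z:[12,22] -> hit [13,15], descend [3, 8]
      N3 x:[34,39] y:[37/3,41/3] z:[12,18] -> miss, prune
      N8 x:[13,14] y:[40/3,15] z:[16,22] -> miss, prune
    N11 x:[17,39] y:[6,29/3] z:[17,29] -> miss, prune
  N13 x:[-3,10] y:[11/3,11] z:[-7,19] -> hit [11/3,10], descend [12, 14]
    N12 x:[4,10] y:[11/3,23/3] z:[5,19] -> hit [5,23/3], descend [5, 9]
      N5 x:[4,8] y:[11/3,16/3] z:[5,8] -> hit [5,16/3] leaf, test {P2@t=5}
      N9 x:[4,10] y:[17/3,23/3] z:[18,19] -> miss, prune
    N14 x:[-3,0] y:[28/3,11] z:[-7,-6] -> miss, prune

Visited [0, 10, 7, 3, 8, 11, 13, 12, 5, 9, 14]. Tests: 11 box, 1 leaf. Nearest: P2.

== RESULT ==
[0, 10, 7, 3, 8, 11, 13, 12, 5, 9, 14]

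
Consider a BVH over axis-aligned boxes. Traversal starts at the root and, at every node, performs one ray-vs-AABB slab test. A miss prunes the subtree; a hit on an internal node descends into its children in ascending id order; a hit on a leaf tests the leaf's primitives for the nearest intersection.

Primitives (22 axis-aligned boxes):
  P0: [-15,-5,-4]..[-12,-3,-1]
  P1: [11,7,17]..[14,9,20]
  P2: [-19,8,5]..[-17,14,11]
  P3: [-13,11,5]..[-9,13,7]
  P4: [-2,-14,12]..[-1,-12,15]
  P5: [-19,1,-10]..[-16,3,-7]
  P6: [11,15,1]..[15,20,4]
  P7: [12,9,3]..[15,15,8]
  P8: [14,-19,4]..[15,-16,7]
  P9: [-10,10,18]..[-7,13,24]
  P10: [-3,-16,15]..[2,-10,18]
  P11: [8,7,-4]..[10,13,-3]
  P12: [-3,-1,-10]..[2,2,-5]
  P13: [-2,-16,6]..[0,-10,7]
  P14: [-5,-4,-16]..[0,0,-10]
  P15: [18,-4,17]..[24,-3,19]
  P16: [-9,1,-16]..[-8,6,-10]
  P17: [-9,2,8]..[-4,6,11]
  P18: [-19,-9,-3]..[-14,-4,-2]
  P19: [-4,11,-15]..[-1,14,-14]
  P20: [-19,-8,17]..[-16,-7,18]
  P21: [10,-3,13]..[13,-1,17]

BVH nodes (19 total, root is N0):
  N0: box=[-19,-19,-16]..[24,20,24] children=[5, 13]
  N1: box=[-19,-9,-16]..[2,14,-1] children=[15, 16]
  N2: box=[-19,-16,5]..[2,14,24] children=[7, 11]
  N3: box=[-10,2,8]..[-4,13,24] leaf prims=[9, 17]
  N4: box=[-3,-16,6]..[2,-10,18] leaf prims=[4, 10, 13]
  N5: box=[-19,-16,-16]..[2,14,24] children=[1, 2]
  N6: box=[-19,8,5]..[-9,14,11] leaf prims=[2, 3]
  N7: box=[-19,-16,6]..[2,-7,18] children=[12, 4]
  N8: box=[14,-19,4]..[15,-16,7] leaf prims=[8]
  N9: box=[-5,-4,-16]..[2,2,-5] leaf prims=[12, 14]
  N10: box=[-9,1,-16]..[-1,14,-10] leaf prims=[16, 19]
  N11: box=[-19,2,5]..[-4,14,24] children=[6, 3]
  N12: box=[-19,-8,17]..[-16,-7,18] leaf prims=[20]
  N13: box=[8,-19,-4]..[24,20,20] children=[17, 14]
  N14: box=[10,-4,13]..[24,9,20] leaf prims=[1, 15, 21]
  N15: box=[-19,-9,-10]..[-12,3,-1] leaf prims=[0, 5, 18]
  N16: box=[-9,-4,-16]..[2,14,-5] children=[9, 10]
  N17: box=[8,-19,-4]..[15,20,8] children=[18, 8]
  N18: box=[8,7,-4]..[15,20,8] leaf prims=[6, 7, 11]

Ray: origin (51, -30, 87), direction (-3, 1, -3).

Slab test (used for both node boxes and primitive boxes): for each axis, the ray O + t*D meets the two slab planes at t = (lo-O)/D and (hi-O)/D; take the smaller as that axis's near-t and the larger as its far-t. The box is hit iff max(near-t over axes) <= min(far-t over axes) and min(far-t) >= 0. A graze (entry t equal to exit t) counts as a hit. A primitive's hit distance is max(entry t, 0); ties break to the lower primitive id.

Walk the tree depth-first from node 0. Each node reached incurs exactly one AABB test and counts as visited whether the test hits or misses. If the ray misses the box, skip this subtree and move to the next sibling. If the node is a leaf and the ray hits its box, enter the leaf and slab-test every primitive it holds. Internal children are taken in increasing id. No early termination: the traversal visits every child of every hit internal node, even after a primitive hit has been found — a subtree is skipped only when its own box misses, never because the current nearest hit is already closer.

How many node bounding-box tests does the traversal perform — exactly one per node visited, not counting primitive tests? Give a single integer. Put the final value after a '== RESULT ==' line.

Walk:
N0 x:[9,70/3] y:[11,50] z:[21,103/3] -> hit [21,70/3], descend [5, 13]
  N5 x:[49/3,70/3] y:[14,44] z:[21,103/3] -> hit [21,70/3], descend [1, 2]
    N1 x:[49/3,70/3] y:[21,44] z:[88/3,103/3] -> miss, prune
    N2 x:[49/3,70/3] y:[14,44] z:[21,82/3] -> hit [21,70/3], descend [7, 11]
      N7 x:[49/3,70/3] y:[14,23] z:[23,27] -> hit [23,23], descend [4, 12]
        N4 x:[49/3,18] y:[14,20] z:[23,27] -> miss, prune
        N12 x:[67/3,70/3] y:[22,23] z:[23,70/3] -> hit [23,23] leaf, test {P20@t=23}
      N11 x:[55/3,70/3] y:[32,44] z:[21,82/3] -> miss, prune
  N13 x:[9,43/3] y:[11,50] z:[67/3,91/3] -> miss, prune

9 AABB tests over nodes [0, 5, 1, 2, 7, 4, 12, 11, 13]; 1 leaf entered; closest P20.

== RESULT ==
9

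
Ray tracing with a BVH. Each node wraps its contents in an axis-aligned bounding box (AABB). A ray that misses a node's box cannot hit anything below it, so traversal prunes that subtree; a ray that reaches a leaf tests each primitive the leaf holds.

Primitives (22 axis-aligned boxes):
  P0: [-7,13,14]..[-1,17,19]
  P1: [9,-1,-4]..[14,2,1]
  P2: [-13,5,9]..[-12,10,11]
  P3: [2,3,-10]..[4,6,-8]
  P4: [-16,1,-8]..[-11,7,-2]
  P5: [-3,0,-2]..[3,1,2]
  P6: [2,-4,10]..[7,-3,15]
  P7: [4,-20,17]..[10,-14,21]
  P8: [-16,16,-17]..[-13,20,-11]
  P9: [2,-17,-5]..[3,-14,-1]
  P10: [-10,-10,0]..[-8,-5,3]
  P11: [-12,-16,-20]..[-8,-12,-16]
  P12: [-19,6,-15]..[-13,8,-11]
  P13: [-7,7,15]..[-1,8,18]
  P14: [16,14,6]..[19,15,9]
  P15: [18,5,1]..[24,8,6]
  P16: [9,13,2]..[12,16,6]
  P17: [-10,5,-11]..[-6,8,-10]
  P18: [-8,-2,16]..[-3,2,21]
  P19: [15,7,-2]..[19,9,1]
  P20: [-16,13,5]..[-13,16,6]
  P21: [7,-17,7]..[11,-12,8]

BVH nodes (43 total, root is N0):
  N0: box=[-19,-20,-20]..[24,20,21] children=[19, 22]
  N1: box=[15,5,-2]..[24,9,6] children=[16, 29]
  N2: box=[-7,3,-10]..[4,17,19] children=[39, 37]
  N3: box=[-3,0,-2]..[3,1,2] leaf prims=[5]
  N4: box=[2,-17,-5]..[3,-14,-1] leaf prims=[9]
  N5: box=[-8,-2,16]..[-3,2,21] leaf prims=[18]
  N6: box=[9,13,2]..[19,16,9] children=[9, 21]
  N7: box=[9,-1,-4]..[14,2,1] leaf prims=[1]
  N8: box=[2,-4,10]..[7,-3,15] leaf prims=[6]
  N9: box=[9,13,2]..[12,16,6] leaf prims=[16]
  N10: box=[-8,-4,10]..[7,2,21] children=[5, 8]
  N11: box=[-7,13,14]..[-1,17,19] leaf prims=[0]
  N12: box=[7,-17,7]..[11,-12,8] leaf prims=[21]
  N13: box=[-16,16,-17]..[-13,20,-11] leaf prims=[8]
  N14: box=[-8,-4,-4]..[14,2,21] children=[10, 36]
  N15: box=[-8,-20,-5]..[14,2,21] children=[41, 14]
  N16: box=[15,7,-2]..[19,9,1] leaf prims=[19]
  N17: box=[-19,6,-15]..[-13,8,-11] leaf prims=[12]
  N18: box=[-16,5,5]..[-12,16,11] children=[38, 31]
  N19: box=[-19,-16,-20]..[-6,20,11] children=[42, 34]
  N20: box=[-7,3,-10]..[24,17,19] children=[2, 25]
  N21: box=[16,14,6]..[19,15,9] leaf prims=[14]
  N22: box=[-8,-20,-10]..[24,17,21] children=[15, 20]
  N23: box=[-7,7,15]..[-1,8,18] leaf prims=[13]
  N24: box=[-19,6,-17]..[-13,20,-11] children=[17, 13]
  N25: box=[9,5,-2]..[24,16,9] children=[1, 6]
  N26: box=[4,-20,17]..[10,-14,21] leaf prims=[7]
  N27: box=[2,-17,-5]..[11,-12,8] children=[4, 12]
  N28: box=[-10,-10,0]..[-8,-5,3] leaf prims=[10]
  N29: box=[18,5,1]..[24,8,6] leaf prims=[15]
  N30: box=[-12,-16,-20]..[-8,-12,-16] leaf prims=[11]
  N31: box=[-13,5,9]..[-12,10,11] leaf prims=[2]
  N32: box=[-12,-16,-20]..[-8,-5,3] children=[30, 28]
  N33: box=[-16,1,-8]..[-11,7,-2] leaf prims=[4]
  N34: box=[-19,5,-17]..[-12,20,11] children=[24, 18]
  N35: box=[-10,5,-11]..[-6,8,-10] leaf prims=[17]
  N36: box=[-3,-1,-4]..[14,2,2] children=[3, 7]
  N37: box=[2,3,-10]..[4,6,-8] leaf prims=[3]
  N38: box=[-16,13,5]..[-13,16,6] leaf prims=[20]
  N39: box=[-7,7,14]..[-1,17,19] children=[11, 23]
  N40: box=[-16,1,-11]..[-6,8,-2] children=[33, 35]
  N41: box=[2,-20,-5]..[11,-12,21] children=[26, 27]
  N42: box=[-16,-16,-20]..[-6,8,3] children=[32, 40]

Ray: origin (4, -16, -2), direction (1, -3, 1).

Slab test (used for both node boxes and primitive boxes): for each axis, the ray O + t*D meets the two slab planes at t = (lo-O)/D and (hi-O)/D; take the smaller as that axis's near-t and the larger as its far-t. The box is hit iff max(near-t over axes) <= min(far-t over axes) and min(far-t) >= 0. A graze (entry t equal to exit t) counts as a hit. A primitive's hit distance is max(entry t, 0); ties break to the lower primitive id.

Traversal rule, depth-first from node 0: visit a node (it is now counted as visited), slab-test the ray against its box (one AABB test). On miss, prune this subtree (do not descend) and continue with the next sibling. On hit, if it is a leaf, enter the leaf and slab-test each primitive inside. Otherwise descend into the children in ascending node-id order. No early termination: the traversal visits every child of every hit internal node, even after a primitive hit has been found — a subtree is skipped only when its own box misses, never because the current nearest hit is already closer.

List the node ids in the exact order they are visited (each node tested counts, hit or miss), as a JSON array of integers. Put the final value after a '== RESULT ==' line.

Walk:
N0 x:[-23,20] y:[-12,4/3] z:[-18,23] -> hit [-12,4/3], descend [19, 22]
  N19 x:[-23,-10] y:[-12,0] z:[-18,13] -> miss, prune
  N22 x:[-12,20] y:[-11,4/3] z:[-8,23] -> hit [-8,4/3], descend [15, 20]
    N15 x:[-12,10] y:[-6,4/3] z:[-3,23] -> hit [-3,4/3], descend [14, 41]
      N14 x:[-12,10] y:[-6,-4] z:[-2,23] -> miss, prune
      N41 x:[-2,7] y:[-4/3,4/3] z:[-3,23] -> hit [-4/3,4/3], descend [26, 27]
        N26 x:[0,6] y:[-2/3,4/3] z:[19,23] -> miss, prune
        N27 x:[-2,7] y:[-4/3,1/3] z:[-3,10] -> hit [-4/3,1/3], descend [4, 12]
          N4 x:[-2,-1] y:[-2/3,1/3] z:[-3,1] -> miss, prune
          N12 x:[3,7] y:[-4/3,1/3] z:[9,10] -> miss, prune
    N20 x:[-11,20] y:[-11,-19/3] z:[-8,21] -> miss, prune

Summary -> nodes [0, 19, 22, 15, 14, 41, 26, 27, 4, 12, 20]; box-tests=11; leaf-entries=0; first=miss

== RESULT ==
[0, 19, 22, 15, 14, 41, 26, 27, 4, 12, 20]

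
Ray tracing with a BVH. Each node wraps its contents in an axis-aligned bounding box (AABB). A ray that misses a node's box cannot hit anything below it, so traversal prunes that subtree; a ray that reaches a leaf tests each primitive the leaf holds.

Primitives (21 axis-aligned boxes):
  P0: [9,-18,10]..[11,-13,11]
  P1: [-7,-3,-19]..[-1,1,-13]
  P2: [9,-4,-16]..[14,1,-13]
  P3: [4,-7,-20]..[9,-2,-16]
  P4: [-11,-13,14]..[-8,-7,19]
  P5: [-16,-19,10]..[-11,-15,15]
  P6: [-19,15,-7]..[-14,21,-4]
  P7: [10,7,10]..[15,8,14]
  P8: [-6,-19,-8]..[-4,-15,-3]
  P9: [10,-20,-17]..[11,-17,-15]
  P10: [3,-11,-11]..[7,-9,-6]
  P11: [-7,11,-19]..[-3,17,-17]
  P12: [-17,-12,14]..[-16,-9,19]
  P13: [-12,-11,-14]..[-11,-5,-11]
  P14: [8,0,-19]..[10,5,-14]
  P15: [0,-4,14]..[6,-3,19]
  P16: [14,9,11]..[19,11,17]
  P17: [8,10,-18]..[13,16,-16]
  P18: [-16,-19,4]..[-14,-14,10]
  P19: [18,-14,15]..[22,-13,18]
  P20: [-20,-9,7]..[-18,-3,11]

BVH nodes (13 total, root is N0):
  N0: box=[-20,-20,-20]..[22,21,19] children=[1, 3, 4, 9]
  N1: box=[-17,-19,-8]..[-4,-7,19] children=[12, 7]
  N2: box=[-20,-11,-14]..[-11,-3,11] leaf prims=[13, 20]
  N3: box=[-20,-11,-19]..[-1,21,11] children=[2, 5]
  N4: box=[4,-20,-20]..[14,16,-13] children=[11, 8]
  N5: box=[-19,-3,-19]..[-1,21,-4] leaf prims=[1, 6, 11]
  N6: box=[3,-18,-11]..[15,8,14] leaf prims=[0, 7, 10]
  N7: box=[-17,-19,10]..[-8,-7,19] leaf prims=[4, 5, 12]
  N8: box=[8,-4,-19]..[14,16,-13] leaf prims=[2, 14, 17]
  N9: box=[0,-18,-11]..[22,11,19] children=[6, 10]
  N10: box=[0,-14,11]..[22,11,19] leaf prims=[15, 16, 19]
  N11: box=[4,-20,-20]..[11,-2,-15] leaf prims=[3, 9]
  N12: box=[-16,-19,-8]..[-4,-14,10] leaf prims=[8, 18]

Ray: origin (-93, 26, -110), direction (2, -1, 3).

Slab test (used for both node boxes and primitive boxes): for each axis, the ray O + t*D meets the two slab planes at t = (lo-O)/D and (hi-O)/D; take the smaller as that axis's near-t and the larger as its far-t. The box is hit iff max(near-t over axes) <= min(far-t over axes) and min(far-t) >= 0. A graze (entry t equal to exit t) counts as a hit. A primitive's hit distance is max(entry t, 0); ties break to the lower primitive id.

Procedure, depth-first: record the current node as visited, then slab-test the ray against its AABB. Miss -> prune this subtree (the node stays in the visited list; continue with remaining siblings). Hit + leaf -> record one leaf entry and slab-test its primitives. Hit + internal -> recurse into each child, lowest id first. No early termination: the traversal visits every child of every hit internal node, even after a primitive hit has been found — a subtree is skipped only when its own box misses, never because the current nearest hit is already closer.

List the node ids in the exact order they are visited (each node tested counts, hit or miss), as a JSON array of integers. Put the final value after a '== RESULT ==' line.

Traverse from the root:
N0 x:[73/2,115/2] y:[5,46] z:[30,43] -> hit [73/2,43], descend [1, 3, 4, 9]
  N1 x:[38,89/2] y:[33,45] z:[34,43] -> hit [38,43], descend [7, 12]
    N7 x:[38,85/2] y:[33,45] z:[40,43] -> hit [40,85/2] leaf, test {P4(miss), P5@t=41, P12(miss)}
    N12 x:[77/2,89/2] y:[40,45] z:[34,40] -> hit [40,40] leaf, test {P8(miss), P18(miss)}
  N3 x:[73/2,46] y:[5,37] z:[91/3,121/3] -> hit [73/2,37], descend [2, 5]
    N2 x:[73/2,41] y:[29,37] z:[32,121/3] -> hit [73/2,37] leaf, test {P13(miss), P20(miss)}
    N5 x:[37,46] y:[5,29] z:[91/3,106/3] -> miss, prune
  N4 x:[97/2,107/2] y:[10,46] z:[30,97/3] -> miss, prune
  N9 x:[93/2,115/2] y:[15,44] z:[33,43] -> miss, prune

9 AABB tests over nodes [0, 1, 7, 12, 3, 2, 5, 4, 9]; 3 leaves entered; closest P5.

== RESULT ==
[0, 1, 7, 12, 3, 2, 5, 4, 9]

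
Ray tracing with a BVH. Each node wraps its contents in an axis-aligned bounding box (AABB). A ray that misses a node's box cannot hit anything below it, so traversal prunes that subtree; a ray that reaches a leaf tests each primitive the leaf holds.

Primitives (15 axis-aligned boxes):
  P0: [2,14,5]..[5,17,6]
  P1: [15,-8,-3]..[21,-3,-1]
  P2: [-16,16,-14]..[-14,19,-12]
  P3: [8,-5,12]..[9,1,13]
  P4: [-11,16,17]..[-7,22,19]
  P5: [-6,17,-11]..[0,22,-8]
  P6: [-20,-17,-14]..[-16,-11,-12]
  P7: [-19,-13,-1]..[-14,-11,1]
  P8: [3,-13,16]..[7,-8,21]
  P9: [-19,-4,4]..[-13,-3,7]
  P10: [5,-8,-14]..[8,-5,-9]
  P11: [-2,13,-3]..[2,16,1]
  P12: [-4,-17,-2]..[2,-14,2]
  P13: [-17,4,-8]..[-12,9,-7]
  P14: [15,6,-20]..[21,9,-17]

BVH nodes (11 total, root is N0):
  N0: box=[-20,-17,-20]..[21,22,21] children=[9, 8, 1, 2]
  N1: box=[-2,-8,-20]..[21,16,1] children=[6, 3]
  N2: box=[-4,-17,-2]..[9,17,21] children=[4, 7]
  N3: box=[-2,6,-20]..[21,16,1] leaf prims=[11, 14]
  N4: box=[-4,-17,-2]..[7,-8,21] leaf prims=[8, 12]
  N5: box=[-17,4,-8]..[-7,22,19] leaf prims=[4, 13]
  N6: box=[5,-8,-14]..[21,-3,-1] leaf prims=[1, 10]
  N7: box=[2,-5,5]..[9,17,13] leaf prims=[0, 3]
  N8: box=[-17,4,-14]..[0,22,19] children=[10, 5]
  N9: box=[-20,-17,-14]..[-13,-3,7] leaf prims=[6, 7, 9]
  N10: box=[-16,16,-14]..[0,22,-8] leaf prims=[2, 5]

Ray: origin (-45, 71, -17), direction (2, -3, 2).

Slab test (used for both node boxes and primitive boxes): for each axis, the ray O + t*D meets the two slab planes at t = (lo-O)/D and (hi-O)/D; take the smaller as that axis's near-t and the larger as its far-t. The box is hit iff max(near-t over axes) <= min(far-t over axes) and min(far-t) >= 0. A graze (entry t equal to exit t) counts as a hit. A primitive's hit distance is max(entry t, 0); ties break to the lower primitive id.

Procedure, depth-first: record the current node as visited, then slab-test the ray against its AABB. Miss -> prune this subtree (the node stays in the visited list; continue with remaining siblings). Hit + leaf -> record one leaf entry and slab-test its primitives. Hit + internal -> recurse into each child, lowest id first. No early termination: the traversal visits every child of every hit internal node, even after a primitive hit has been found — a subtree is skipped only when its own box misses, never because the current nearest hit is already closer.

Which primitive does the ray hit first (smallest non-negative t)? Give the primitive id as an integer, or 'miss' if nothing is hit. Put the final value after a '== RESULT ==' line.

Traverse from the root:
N0 x:[25/2,33] y:[49/3,88/3] z:[-3/2,19] -> hit [49/3,19], descend [1, 2, 8, 9]
  N1 x:[43/2,33] y:[55/3,79/3] z:[-3/2,9] -> miss, prune
  N2 x:[41/2,27] y:[18,88/3] z:[15/2,19] -> miss, prune
  N8 x:[14,45/2] y:[49/3,67/3] z:[3/2,18] -> hit [49/3,18], descend [5, 10]
    N5 x:[14,19] y:[49/3,67/3] z:[9/2,18] -> hit [49/3,18] leaf, test {P4@t=17, P13(miss)}
    N10 x:[29/2,45/2] y:[49/3,55/3] z:[3/2,9/2] -> miss, prune
  N9 x:[25/2,16] y:[74/3,88/3] z:[3/2,12] -> miss, prune

Summary -> nodes [0, 1, 2, 8, 5, 10, 9]; box-tests=7; leaf-entries=1; first=P4

== RESULT ==
4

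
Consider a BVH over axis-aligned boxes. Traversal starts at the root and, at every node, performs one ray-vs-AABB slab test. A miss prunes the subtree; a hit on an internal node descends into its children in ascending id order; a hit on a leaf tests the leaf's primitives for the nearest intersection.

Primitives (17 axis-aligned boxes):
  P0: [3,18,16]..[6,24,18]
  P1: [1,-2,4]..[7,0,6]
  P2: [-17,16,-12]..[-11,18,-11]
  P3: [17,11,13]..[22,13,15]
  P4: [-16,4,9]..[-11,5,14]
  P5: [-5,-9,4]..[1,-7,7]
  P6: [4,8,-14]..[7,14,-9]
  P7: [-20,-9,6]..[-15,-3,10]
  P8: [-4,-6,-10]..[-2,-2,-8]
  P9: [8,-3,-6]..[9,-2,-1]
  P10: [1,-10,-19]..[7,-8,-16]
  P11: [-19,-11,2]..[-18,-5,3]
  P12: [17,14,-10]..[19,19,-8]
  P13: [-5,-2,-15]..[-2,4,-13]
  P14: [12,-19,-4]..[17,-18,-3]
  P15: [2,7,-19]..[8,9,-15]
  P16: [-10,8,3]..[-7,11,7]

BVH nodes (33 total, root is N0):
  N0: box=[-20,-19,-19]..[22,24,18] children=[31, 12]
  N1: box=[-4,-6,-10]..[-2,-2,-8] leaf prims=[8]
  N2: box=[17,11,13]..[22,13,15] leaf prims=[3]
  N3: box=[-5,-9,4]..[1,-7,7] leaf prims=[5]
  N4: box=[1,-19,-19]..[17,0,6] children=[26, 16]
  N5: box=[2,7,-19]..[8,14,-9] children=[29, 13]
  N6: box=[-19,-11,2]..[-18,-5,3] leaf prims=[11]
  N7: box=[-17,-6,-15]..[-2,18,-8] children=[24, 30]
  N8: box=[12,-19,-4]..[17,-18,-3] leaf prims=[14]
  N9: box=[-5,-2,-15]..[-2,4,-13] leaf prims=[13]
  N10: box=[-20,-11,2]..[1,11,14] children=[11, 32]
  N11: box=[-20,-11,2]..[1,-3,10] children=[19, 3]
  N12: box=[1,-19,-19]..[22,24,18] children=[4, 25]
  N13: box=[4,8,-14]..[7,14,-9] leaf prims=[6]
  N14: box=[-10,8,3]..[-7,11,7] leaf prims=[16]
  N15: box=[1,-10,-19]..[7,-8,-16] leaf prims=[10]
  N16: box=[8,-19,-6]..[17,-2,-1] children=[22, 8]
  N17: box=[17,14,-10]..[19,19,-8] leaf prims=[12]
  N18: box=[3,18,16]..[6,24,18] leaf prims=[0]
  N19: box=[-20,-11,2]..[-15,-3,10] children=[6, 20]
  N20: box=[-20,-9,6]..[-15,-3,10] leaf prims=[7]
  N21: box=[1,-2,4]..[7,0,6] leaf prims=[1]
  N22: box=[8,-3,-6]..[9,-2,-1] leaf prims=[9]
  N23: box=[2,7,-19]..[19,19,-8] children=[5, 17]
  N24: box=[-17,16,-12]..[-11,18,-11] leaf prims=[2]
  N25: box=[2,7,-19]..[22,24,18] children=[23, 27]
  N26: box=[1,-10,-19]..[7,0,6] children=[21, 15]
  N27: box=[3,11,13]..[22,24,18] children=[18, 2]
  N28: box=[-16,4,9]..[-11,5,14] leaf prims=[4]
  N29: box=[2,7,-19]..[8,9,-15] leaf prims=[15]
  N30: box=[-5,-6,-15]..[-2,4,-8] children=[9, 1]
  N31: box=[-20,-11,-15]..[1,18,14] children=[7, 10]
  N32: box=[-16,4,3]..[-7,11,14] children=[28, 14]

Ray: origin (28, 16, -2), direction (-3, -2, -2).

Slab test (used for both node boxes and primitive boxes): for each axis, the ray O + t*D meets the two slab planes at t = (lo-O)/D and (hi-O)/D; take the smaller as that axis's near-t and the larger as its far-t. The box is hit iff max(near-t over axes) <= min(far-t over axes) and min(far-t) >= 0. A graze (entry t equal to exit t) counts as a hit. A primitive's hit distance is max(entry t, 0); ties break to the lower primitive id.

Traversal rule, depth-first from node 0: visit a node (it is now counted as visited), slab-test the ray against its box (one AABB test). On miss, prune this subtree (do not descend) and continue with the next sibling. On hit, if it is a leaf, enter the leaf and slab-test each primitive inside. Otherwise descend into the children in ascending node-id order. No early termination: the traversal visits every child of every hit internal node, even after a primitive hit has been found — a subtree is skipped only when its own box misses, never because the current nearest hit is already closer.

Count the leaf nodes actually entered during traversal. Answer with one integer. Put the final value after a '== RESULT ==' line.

Trace the traversal:
N0 x:[2,16] y:[-4,35/2] z:[-10,17/2] -> hit [2,17/2], descend [12, 31]
  N12 x:[2,9] y:[-4,35/2] z:[-10,17/2] -> hit [2,17/2], descend [4, 25]
    N4 x:[11/3,9] y:[8,35/2] z:[-4,17/2] -> hit [8,17/2], descend [16, 26]
      N16 x:[11/3,20/3] y:[9,35/2] z:[-1/2,2] -> miss, prune
      N26 x:[7,9] y:[8,13] z:[-4,17/2] -> hit [8,17/2], descend [15, 21]
        N15 x:[7,9] y:[12,13] z:[7,17/2] -> miss, prune
        N21 x:[7,9] y:[8,9] z:[-4,-3] -> miss, prune
    N25 x:[2,26/3] y:[-4,9/2] z:[-10,17/2] -> hit [2,9/2], descend [23, 27]
      N23 x:[3,26/3] y:[-3/2,9/2] z:[3,17/2] -> hit [3,9/2], descend [5, 17]
        N5 x:[20/3,26/3] y:[1,9/2] z:[7/2,17/2] -> miss, prune
        N17 x:[3,11/3] y:[-3/2,1] z:[3,4] -> miss, prune
      N27 x:[2,25/3] y:[-4,5/2] z:[-10,-15/2] -> miss, prune
  N31 x:[9,16] y:[-1,27/2] z:[-8,13/2] -> miss, prune

13 AABB tests over nodes [0, 12, 4, 16, 26, 15, 21, 25, 23, 5, 17, 27, 31]; 0 leaves entered; closest miss.

== RESULT ==
0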